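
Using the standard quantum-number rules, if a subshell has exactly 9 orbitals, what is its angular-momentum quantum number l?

l = 4 (g)

2l+1 = 9 gives l = 4.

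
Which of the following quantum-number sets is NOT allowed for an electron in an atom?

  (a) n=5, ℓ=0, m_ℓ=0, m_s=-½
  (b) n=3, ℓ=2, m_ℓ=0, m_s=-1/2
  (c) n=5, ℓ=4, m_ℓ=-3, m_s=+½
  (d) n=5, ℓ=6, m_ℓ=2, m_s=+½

(d) has ℓ = 6 ≥ n = 5, violating 0 ≤ ℓ ≤ n−1.
The remaining sets (a), (b), (c) satisfy all four rules.

(d)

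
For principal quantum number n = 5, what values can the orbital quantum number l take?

l is an integer with 0 ≤ l ≤ n−1, so for n = 5: l = 0, 1, 2, 3, 4.

0, 1, 2, 3, 4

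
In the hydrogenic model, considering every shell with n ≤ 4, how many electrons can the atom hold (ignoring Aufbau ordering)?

60

Total orbitals = 1² + 2² + 3² + 4² = 30. Doubling for spin gives 60 electrons.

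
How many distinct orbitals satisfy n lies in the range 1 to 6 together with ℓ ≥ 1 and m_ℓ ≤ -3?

Work shell by shell — for each n, count the (ℓ, m_ℓ) pairs that satisfy ℓ ≥ 1 and m_ℓ ≤ -3:
n=4 → 1; n=5 → 3; n=6 → 6.
Total orbitals: 1 + 3 + 6 = 10.

10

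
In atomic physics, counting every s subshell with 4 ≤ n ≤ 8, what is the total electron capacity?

An s subshell (l = 0) exists for every n ≥ 1, so shells n = 4, 5, 6, 7, 8 each contribute one — 5 subshells.
Since each s subshell holds 2(2·0+1) = 2 electrons, the total is 5 × 2 = 10.

10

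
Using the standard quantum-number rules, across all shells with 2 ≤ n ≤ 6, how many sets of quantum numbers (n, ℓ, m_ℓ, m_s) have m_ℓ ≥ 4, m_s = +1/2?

4

Work shell by shell — for each n, count the (ℓ, m_ℓ) pairs that satisfy m_ℓ ≥ 4:
n=5 → 1; n=6 → 3.
Orbitals: 1 + 3 = 4. With m_s fixed to +1/2 there is one state per orbital, so 4 states.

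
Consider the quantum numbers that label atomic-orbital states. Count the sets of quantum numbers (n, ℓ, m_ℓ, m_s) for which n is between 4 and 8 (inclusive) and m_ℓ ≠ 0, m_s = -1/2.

160

Work shell by shell — for each n, count the (ℓ, m_ℓ) pairs that satisfy m_ℓ ≠ 0:
n=4 → 12; n=5 → 20; n=6 → 30; n=7 → 42; n=8 → 56.
Orbitals: 12 + 20 + 30 + 42 + 56 = 160. With m_s fixed to -1/2 there is one state per orbital, so 160 states.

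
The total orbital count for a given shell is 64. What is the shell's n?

n = 8

n² = 64 ⇒ n = 8.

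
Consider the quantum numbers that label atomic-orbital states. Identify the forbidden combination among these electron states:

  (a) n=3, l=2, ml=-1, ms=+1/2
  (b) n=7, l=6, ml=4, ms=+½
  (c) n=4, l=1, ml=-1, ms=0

(c)

(c) has ms = 0, but an electron's spin must be ±1/2.
The remaining sets (a), (b) satisfy all four rules.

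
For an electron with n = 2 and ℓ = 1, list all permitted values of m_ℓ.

-1, 0, 1

m_ℓ takes every integer from −ℓ to +ℓ. With ℓ = 1 that gives the 3 values -1, 0, 1.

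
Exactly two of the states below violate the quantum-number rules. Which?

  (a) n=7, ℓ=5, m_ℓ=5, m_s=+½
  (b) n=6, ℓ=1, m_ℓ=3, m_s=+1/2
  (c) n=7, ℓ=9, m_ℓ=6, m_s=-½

(b) has |m_ℓ| = 3 > ℓ = 1, violating −ℓ ≤ m_ℓ ≤ ℓ.
(c) has ℓ = 9 ≥ n = 7, violating 0 ≤ ℓ ≤ n−1.
The remaining set (a) satisfies all four rules.

(b) and (c)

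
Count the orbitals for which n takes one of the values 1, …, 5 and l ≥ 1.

Work shell by shell — for each n, count the (l, m_l) pairs that satisfy l ≥ 1:
n=2 → 3; n=3 → 8; n=4 → 15; n=5 → 24.
Total orbitals: 3 + 8 + 15 + 24 = 50.

50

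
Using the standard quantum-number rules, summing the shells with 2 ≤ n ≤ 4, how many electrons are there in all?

58

Shell n has n² orbitals: 2²=4 + 3²=9 + 4²=16 = 29 orbitals.
Two spin states per orbital: 2 × 29 = 58 electrons.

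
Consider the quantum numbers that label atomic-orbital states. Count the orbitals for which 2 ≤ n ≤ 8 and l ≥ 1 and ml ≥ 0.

112

Per-shell orbital counts meeting the constraint:
n=2 → 2; n=3 → 5; n=4 → 9; n=5 → 14; n=6 → 20; n=7 → 27; n=8 → 35.
Total orbitals: 2 + 5 + 9 + 14 + 20 + 27 + 35 = 112.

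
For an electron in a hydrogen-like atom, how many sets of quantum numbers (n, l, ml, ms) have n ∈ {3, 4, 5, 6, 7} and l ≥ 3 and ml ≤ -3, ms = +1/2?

20

Go shell by shell, enumerating (l, ml) with l ≥ 3 and ml ≤ -3:
n=4 → 1; n=5 → 3; n=6 → 6; n=7 → 10.
Orbitals: 1 + 3 + 6 + 10 = 20. With ms fixed to +1/2 there is one state per orbital, so 20 states.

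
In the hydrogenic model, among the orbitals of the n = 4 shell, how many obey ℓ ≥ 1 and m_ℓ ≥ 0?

9

With n = 4 the allowed ℓ are 0, 1, …, 3.
Orbitals with ℓ ≥ 1 and m_ℓ ≥ 0, by ℓ: ℓ=1 → 2; ℓ=2 → 3; ℓ=3 → 4.
Total orbitals: 2 + 3 + 4 = 9.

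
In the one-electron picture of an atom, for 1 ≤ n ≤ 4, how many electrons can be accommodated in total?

60

Total orbitals = 1² + 2² + 3² + 4² = 30. Doubling for spin gives 60 electrons.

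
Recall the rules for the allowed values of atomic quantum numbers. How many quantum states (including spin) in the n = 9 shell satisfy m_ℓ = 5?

Go through ℓ = 0, …, 8 (the values permitted for n = 9).
Contributions: ℓ=5 → 1; ℓ=6 → 1; ℓ=7 → 1; ℓ=8 → 1.
Orbitals: 1 + 1 + 1 + 1 = 4. Each orbital carries two spin states, so 4 × 2 = 8 states.

8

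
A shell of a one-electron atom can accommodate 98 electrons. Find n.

2n² = 98 ⇒ n² = 49 ⇒ n = 7.

n = 7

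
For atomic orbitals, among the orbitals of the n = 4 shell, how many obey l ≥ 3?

For n = 4, l ranges over 0 … 3.
Per l-value: l=3 → 7.
Total orbitals: 7.

7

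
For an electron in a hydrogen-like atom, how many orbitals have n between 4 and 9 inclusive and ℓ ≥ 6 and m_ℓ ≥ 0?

46

Count contributing orbitals for each principal shell:
n=7 → 7; n=8 → 15; n=9 → 24.
Total orbitals: 7 + 15 + 24 = 46.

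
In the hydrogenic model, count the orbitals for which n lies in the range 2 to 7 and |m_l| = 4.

12

Work shell by shell — for each n, count the (l, m_l) pairs that satisfy |m_l| = 4:
n=5 → 2; n=6 → 4; n=7 → 6.
Total orbitals: 2 + 4 + 6 = 12.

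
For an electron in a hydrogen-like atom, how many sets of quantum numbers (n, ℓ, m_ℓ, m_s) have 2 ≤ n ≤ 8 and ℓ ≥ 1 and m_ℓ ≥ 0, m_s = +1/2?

112

Go shell by shell, enumerating (ℓ, m_ℓ) with ℓ ≥ 1 and m_ℓ ≥ 0:
n=2 → 2; n=3 → 5; n=4 → 9; n=5 → 14; n=6 → 20; n=7 → 27; n=8 → 35.
Orbitals: 2 + 5 + 9 + 14 + 20 + 27 + 35 = 112. With m_s fixed to +1/2 there is one state per orbital, so 112 states.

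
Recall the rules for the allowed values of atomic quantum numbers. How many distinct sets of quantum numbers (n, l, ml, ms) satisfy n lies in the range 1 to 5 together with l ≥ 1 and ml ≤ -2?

Go shell by shell, enumerating (l, ml) with l ≥ 1 and ml ≤ -2:
n=3 → 1; n=4 → 3; n=5 → 6.
Orbitals: 1 + 3 + 6 = 10. Including both spin states (ms = ±1/2) gives 2 × 10 = 20 states.

20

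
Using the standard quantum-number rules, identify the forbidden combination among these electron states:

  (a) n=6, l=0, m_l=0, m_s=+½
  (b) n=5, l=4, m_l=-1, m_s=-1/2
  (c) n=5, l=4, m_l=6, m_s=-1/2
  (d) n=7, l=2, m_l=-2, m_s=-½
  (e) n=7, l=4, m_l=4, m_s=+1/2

(c)

(c) has |m_l| = 6 > l = 4, violating −l ≤ m_l ≤ l.
The remaining sets (a), (b), (d), (e) satisfy all four rules.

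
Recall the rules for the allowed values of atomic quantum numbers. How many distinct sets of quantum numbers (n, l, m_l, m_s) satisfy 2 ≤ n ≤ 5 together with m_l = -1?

20

Per-shell orbital counts meeting the constraint:
n=2 → 1; n=3 → 2; n=4 → 3; n=5 → 4.
Orbitals: 1 + 2 + 3 + 4 = 10. Including both spin states (m_s = ±1/2) gives 2 × 10 = 20 states.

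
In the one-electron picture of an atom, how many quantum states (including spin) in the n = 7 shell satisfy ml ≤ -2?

30

The n = 7 shell has l = 0 through 6; check each.
Contributions: l=2 → 1; l=3 → 2; l=4 → 3; l=5 → 4; l=6 → 5.
Orbitals: 1 + 2 + 3 + 4 + 5 = 15. Each orbital carries two spin states, so 15 × 2 = 30 states.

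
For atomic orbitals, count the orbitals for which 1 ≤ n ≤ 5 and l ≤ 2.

For each n in the range, tally the orbitals obeying l ≤ 2:
n=1 → 1; n=2 → 4; n=3 → 9; n=4 → 9; n=5 → 9.
Total orbitals: 1 + 4 + 9 + 9 + 9 = 32.

32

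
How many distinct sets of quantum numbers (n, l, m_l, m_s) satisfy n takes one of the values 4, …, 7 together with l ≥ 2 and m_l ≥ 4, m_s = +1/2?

10

Go shell by shell, enumerating (l, m_l) with l ≥ 2 and m_l ≥ 4:
n=5 → 1; n=6 → 3; n=7 → 6.
Orbitals: 1 + 3 + 6 = 10. With m_s fixed to +1/2 there is one state per orbital, so 10 states.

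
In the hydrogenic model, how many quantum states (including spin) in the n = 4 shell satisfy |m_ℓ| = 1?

12

Per ℓ-value: ℓ=1 → 2; ℓ=2 → 2; ℓ=3 → 2.
Orbitals: 2 + 2 + 2 = 6. Each orbital carries two spin states, so 6 × 2 = 12 states.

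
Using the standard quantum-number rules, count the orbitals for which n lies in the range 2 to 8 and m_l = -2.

21

Go shell by shell, enumerating (l, m_l) with m_l = -2:
n=3 → 1; n=4 → 2; n=5 → 3; n=6 → 4; n=7 → 5; n=8 → 6.
Total orbitals: 1 + 2 + 3 + 4 + 5 + 6 = 21.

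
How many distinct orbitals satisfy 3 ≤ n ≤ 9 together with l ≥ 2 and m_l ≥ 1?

Count contributing orbitals for each principal shell:
n=3 → 2; n=4 → 5; n=5 → 9; n=6 → 14; n=7 → 20; n=8 → 27; n=9 → 35.
Total orbitals: 2 + 5 + 9 + 14 + 20 + 27 + 35 = 112.

112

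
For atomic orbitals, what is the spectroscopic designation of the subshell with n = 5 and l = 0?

5s

l = 0 corresponds to the letter 's', so the subshell is 5s.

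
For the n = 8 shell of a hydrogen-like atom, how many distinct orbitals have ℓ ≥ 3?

55

Go through ℓ = 0, …, 7 (the values permitted for n = 8).
Orbitals with ℓ ≥ 3, by ℓ: ℓ=3 → 7; ℓ=4 → 9; ℓ=5 → 11; ℓ=6 → 13; ℓ=7 → 15.
Total orbitals: 7 + 9 + 11 + 13 + 15 = 55.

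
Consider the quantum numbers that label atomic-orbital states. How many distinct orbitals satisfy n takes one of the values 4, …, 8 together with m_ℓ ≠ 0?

160

Treat each shell separately and count matching orbitals:
n=4 → 12; n=5 → 20; n=6 → 30; n=7 → 42; n=8 → 56.
Total orbitals: 12 + 20 + 30 + 42 + 56 = 160.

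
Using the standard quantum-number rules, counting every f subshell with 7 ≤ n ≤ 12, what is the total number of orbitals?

An f subshell (l = 3) exists for every n ≥ 4, so shells n = 7, 8, 9, 10, 11, 12 each contribute one — 6 subshells.
Since each f subshell has 2·3+1 = 7 orbitals, the total is 6 × 7 = 42.

42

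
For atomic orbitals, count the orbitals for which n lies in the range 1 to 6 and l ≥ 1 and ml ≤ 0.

Work shell by shell — for each n, count the (l, ml) pairs that satisfy l ≥ 1 and ml ≤ 0:
n=2 → 2; n=3 → 5; n=4 → 9; n=5 → 14; n=6 → 20.
Total orbitals: 2 + 5 + 9 + 14 + 20 = 50.

50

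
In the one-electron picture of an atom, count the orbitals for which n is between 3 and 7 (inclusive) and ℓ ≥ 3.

90

Count contributing orbitals for each principal shell:
n=4 → 7; n=5 → 16; n=6 → 27; n=7 → 40.
Total orbitals: 7 + 16 + 27 + 40 = 90.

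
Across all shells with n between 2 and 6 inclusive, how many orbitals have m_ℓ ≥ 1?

35

Go shell by shell, enumerating (ℓ, m_ℓ) with m_ℓ ≥ 1:
n=2 → 1; n=3 → 3; n=4 → 6; n=5 → 10; n=6 → 15.
Total orbitals: 1 + 3 + 6 + 10 + 15 = 35.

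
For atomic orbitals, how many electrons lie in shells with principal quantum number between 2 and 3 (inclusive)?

26

Shell n has n² orbitals: 2²=4 + 3²=9 = 13 orbitals.
Two spin states per orbital: 2 × 13 = 26 electrons.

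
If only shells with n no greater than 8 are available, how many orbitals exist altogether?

204

Total orbitals = 1² + 2² + 3² + 4² + 5² + 6² + 7² + 8² = 204.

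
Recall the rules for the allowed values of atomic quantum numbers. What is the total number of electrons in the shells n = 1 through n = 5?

Shell n has n² orbitals: 1²=1 + 2²=4 + 3²=9 + 4²=16 + 5²=25 = 55 orbitals.
Two spin states per orbital: 2 × 55 = 110 electrons.

110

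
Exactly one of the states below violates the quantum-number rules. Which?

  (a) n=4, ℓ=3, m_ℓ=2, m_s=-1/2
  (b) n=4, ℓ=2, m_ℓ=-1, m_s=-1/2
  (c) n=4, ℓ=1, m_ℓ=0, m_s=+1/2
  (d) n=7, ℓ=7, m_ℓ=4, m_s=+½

(d) has ℓ = 7 ≥ n = 7, violating 0 ≤ ℓ ≤ n−1.
The remaining sets (a), (b), (c) satisfy all four rules.

(d)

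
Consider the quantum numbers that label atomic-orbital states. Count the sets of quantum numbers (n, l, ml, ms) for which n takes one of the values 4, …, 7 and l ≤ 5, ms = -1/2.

113

Per-shell orbital counts meeting the constraint:
n=4 → 16; n=5 → 25; n=6 → 36; n=7 → 36.
Orbitals: 16 + 25 + 36 + 36 = 113. With ms fixed to -1/2 there is one state per orbital, so 113 states.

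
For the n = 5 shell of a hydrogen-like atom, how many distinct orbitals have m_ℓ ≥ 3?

The n = 5 shell has ℓ = 0 through 4; check each.
The (ℓ, m_ℓ) pairs meeting m_ℓ ≥ 3 give: ℓ=3 → 1; ℓ=4 → 2.
Total orbitals: 1 + 2 = 3.

3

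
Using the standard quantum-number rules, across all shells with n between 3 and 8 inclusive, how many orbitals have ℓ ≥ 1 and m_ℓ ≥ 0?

Count contributing orbitals for each principal shell:
n=3 → 5; n=4 → 9; n=5 → 14; n=6 → 20; n=7 → 27; n=8 → 35.
Total orbitals: 5 + 9 + 14 + 20 + 27 + 35 = 110.

110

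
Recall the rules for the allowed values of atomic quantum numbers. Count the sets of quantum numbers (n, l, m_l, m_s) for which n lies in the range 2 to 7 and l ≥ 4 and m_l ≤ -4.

Treat each shell separately and count matching orbitals:
n=5 → 1; n=6 → 3; n=7 → 6.
Orbitals: 1 + 3 + 6 = 10. Including both spin states (m_s = ±1/2) gives 2 × 10 = 20 states.

20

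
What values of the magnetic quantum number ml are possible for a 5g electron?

-4, -3, -2, -1, 0, 1, 2, 3, 4

The 5g subshell has l = 4, and ml takes every integer from −l to +l. With l = 4 that gives the 9 values -4, -3, -2, -1, 0, 1, 2, 3, 4.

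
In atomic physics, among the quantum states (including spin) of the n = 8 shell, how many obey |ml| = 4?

16

For n = 8, l ranges over 0 … 7.
Orbitals with |ml| = 4, by l: l=4 → 2; l=5 → 2; l=6 → 2; l=7 → 2.
Orbitals: 2 + 2 + 2 + 2 = 8. Each orbital carries two spin states, so 8 × 2 = 16 states.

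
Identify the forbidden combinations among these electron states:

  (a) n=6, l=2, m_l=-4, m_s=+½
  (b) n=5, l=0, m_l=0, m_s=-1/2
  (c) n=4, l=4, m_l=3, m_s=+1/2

(a) has |m_l| = 4 > l = 2, violating −l ≤ m_l ≤ l.
(c) has l = 4 ≥ n = 4, violating 0 ≤ l ≤ n−1.
The remaining set (b) satisfies all four rules.

(a) and (c)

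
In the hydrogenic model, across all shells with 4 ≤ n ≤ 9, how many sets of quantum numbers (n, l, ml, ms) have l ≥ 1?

530

Count contributing orbitals for each principal shell:
n=4 → 15; n=5 → 24; n=6 → 35; n=7 → 48; n=8 → 63; n=9 → 80.
Orbitals: 15 + 24 + 35 + 48 + 63 + 80 = 265. Including both spin states (ms = ±1/2) gives 2 × 265 = 530 states.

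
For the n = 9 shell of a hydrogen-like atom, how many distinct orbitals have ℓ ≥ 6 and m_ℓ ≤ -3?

15

For n = 9, ℓ ranges over 0 … 8.
Contributions: ℓ=6 → 4; ℓ=7 → 5; ℓ=8 → 6.
Total orbitals: 4 + 5 + 6 = 15.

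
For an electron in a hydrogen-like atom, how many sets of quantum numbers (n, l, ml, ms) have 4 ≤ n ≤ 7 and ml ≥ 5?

8

For each n in the range, tally the orbitals obeying ml ≥ 5:
n=6 → 1; n=7 → 3.
Orbitals: 1 + 3 = 4. Including both spin states (ms = ±1/2) gives 2 × 4 = 8 states.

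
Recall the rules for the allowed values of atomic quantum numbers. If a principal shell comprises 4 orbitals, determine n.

n = 2

n² = 4 ⇒ n = 2.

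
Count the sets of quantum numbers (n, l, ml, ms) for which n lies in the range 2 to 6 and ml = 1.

Treat each shell separately and count matching orbitals:
n=2 → 1; n=3 → 2; n=4 → 3; n=5 → 4; n=6 → 5.
Orbitals: 1 + 2 + 3 + 4 + 5 = 15. Including both spin states (ms = ±1/2) gives 2 × 15 = 30 states.

30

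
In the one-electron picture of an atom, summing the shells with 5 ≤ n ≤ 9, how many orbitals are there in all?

255

Shell n has n² orbitals: 5²=25 + 6²=36 + 7²=49 + 8²=64 + 9²=81 = 255 orbitals.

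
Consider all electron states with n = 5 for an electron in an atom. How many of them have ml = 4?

The (l, ml) pairs meeting ml = 4 give: l=4 → 1.
Orbitals: 1. Each orbital carries two spin states, so 1 × 2 = 2 states.

2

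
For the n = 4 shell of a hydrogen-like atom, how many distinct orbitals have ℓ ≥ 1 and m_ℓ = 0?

Go through ℓ = 0, …, 3 (the values permitted for n = 4).
The (ℓ, m_ℓ) pairs meeting ℓ ≥ 1 and m_ℓ = 0 give: ℓ=1 → 1; ℓ=2 → 1; ℓ=3 → 1.
Total orbitals: 1 + 1 + 1 = 3.

3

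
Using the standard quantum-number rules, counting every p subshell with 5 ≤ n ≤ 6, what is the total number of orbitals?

A p subshell (ℓ = 1) exists for every n ≥ 2, so shells n = 5, 6 each contribute one — 2 subshells.
Since each p subshell has 2·1+1 = 3 orbitals, the total is 2 × 3 = 6.

6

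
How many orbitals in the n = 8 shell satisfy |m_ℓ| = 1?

14

The n = 8 shell has ℓ = 0 through 7; check each.
Contributions: ℓ=1 → 2; ℓ=2 → 2; ℓ=3 → 2; ℓ=4 → 2; ℓ=5 → 2; ℓ=6 → 2; ℓ=7 → 2.
Total orbitals: 2 + 2 + 2 + 2 + 2 + 2 + 2 = 14.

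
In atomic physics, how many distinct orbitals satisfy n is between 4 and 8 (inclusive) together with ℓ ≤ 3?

80

Treat each shell separately and count matching orbitals:
n=4 → 16; n=5 → 16; n=6 → 16; n=7 → 16; n=8 → 16.
Total orbitals: 16 + 16 + 16 + 16 + 16 = 80.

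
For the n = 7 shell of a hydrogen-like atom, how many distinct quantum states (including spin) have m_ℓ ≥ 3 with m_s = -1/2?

10

Go through ℓ = 0, …, 6 (the values permitted for n = 7).
Per ℓ-value: ℓ=3 → 1; ℓ=4 → 2; ℓ=5 → 3; ℓ=6 → 4.
Orbitals: 1 + 2 + 3 + 4 = 10. With m_s fixed to a single value there is one state per orbital, giving 10 states.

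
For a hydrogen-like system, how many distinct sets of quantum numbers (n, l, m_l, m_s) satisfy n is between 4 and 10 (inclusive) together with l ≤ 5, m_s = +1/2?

221

Per-shell orbital counts meeting the constraint:
n=4 → 16; n=5 → 25; n=6 → 36; n=7 → 36; n=8 → 36; n=9 → 36; n=10 → 36.
Orbitals: 16 + 25 + 36 + 36 + 36 + 36 + 36 = 221. With m_s fixed to +1/2 there is one state per orbital, so 221 states.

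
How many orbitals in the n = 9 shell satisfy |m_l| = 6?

The n = 9 shell has l = 0 through 8; check each.
Contributions: l=6 → 2; l=7 → 2; l=8 → 2.
Total orbitals: 2 + 2 + 2 = 6.

6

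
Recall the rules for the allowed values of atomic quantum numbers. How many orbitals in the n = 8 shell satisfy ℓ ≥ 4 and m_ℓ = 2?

With n = 8 the allowed ℓ are 0, 1, …, 7.
Per ℓ-value: ℓ=4 → 1; ℓ=5 → 1; ℓ=6 → 1; ℓ=7 → 1.
Total orbitals: 1 + 1 + 1 + 1 = 4.

4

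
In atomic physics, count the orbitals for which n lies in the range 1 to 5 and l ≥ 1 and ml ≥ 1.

Count contributing orbitals for each principal shell:
n=2 → 1; n=3 → 3; n=4 → 6; n=5 → 10.
Total orbitals: 1 + 3 + 6 + 10 = 20.

20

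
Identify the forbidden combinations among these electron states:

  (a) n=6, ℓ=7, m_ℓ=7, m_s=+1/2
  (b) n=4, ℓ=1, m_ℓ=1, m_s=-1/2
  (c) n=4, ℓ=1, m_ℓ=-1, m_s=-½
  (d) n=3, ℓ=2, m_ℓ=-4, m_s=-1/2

(a) has ℓ = 7 ≥ n = 6, violating 0 ≤ ℓ ≤ n−1.
(d) has |m_ℓ| = 4 > ℓ = 2, violating −ℓ ≤ m_ℓ ≤ ℓ.
The remaining sets (b), (c) satisfy all four rules.

(a) and (d)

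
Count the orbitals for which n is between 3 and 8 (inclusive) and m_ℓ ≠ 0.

Per-shell orbital counts meeting the constraint:
n=3 → 6; n=4 → 12; n=5 → 20; n=6 → 30; n=7 → 42; n=8 → 56.
Total orbitals: 6 + 12 + 20 + 30 + 42 + 56 = 166.

166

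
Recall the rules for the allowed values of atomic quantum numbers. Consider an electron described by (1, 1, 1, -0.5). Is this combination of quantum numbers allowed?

The orbital quantum number must satisfy 0 ≤ l ≤ n−1. With n = 1 the allowed l values are 0, so l = 1 is out of range.

Invalid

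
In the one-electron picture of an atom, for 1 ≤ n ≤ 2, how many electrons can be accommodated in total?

10

Total orbitals = 1² + 2² = 5. Doubling for spin gives 10 electrons.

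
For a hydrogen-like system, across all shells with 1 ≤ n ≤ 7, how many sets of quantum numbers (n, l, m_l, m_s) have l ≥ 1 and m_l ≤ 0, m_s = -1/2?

Count contributing orbitals for each principal shell:
n=2 → 2; n=3 → 5; n=4 → 9; n=5 → 14; n=6 → 20; n=7 → 27.
Orbitals: 2 + 5 + 9 + 14 + 20 + 27 = 77. With m_s fixed to -1/2 there is one state per orbital, so 77 states.

77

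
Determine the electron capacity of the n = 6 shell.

A shell holds 2n² electrons: 2 × 6² = 2 × 36 = 72.

72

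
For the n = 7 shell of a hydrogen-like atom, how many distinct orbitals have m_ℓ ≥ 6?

Orbitals with m_ℓ ≥ 6, by ℓ: ℓ=6 → 1.
Total orbitals: 1.

1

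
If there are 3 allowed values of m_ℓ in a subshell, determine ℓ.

m_ℓ ranges over 2ℓ+1 integers, so 2ℓ+1 = 3 ⇒ ℓ = 1.

ℓ = 1 (p)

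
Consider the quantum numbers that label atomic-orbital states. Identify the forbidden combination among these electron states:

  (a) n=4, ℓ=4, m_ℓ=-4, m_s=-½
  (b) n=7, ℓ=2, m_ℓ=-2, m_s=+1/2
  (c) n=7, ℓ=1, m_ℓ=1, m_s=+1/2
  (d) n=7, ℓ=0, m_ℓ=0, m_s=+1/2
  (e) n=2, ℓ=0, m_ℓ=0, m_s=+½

(a) has ℓ = 4 ≥ n = 4, violating 0 ≤ ℓ ≤ n−1.
The remaining sets (b), (c), (d), (e) satisfy all four rules.

(a)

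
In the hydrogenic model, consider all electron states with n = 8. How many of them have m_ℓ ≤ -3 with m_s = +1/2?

With n = 8 the allowed ℓ are 0, 1, …, 7.
Per ℓ-value: ℓ=3 → 1; ℓ=4 → 2; ℓ=5 → 3; ℓ=6 → 4; ℓ=7 → 5.
Orbitals: 1 + 2 + 3 + 4 + 5 = 15. With m_s fixed to a single value there is one state per orbital, giving 15 states.

15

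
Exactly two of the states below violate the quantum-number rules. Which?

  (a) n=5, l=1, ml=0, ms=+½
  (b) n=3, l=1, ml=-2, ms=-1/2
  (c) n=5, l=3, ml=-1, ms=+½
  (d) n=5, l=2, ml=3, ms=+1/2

(b) and (d)

(b) has |ml| = 2 > l = 1, violating −l ≤ ml ≤ l.
(d) has |ml| = 3 > l = 2, violating −l ≤ ml ≤ l.
The remaining sets (a), (c) satisfy all four rules.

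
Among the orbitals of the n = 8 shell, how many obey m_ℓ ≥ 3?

The n = 8 shell has ℓ = 0 through 7; check each.
The (ℓ, m_ℓ) pairs meeting m_ℓ ≥ 3 give: ℓ=3 → 1; ℓ=4 → 2; ℓ=5 → 3; ℓ=6 → 4; ℓ=7 → 5.
Total orbitals: 1 + 2 + 3 + 4 + 5 = 15.

15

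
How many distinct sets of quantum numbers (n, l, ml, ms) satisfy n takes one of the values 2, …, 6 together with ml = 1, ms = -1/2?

15

Count contributing orbitals for each principal shell:
n=2 → 1; n=3 → 2; n=4 → 3; n=5 → 4; n=6 → 5.
Orbitals: 1 + 2 + 3 + 4 + 5 = 15. With ms fixed to -1/2 there is one state per orbital, so 15 states.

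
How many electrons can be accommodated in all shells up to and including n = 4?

60

Total orbitals = 1² + 2² + 3² + 4² = 30. Doubling for spin gives 60 electrons.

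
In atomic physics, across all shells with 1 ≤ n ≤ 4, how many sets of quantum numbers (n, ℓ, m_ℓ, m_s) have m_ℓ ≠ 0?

Go shell by shell, enumerating (ℓ, m_ℓ) with m_ℓ ≠ 0:
n=2 → 2; n=3 → 6; n=4 → 12.
Orbitals: 2 + 6 + 12 = 20. Including both spin states (m_s = ±1/2) gives 2 × 20 = 40 states.

40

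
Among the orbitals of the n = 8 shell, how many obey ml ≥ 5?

For n = 8, l ranges over 0 … 7.
Orbitals with ml ≥ 5, by l: l=5 → 1; l=6 → 2; l=7 → 3.
Total orbitals: 1 + 2 + 3 = 6.

6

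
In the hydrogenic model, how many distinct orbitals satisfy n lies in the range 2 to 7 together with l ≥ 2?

115

Go shell by shell, enumerating (l, m_l) with l ≥ 2:
n=3 → 5; n=4 → 12; n=5 → 21; n=6 → 32; n=7 → 45.
Total orbitals: 5 + 12 + 21 + 32 + 45 = 115.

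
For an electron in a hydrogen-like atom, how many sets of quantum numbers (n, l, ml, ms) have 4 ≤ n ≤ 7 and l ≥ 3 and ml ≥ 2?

60

Count contributing orbitals for each principal shell:
n=4 → 2; n=5 → 5; n=6 → 9; n=7 → 14.
Orbitals: 2 + 5 + 9 + 14 = 30. Including both spin states (ms = ±1/2) gives 2 × 30 = 60 states.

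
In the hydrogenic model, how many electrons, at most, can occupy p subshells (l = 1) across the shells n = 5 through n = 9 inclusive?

30

A p subshell (l = 1) exists for every n ≥ 2, so shells n = 5, 6, 7, 8, 9 each contribute one — 5 subshells.
Since each p subshell holds 2(2·1+1) = 6 electrons, the total is 5 × 6 = 30.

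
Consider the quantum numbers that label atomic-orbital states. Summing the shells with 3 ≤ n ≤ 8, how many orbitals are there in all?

199

Shell n has n² orbitals: 3²=9 + 4²=16 + 5²=25 + 6²=36 + 7²=49 + 8²=64 = 199 orbitals.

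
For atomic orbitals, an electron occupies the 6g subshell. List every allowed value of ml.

The 6g subshell has l = 4, and ml takes every integer from −l to +l. With l = 4 that gives the 9 values -4, -3, -2, -1, 0, 1, 2, 3, 4.

-4, -3, -2, -1, 0, 1, 2, 3, 4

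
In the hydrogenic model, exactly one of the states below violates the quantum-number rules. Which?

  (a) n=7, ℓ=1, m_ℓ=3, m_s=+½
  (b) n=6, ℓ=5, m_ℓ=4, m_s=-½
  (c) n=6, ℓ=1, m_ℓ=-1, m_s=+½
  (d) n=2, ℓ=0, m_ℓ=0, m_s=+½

(a) has |m_ℓ| = 3 > ℓ = 1, violating −ℓ ≤ m_ℓ ≤ ℓ.
The remaining sets (b), (c), (d) satisfy all four rules.

(a)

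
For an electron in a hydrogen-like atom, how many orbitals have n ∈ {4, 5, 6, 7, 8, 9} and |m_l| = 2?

Treat each shell separately and count matching orbitals:
n=4 → 4; n=5 → 6; n=6 → 8; n=7 → 10; n=8 → 12; n=9 → 14.
Total orbitals: 4 + 6 + 8 + 10 + 12 + 14 = 54.

54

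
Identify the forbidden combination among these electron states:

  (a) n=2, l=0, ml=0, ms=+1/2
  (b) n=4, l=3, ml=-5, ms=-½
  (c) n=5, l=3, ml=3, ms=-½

(b) has |ml| = 5 > l = 3, violating −l ≤ ml ≤ l.
The remaining sets (a), (c) satisfy all four rules.

(b)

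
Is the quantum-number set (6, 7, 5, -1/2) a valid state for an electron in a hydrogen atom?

The orbital quantum number must satisfy 0 ≤ ℓ ≤ n−1. With n = 6 the allowed ℓ values are 0, 1, 2, 3, 4, 5, so ℓ = 7 is out of range.

No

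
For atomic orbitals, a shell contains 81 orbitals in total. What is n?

n² = 81 ⇒ n = 9.

n = 9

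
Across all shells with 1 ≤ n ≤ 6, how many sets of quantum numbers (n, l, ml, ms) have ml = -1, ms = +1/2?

Work shell by shell — for each n, count the (l, ml) pairs that satisfy ml = -1:
n=2 → 1; n=3 → 2; n=4 → 3; n=5 → 4; n=6 → 5.
Orbitals: 1 + 2 + 3 + 4 + 5 = 15. With ms fixed to +1/2 there is one state per orbital, so 15 states.

15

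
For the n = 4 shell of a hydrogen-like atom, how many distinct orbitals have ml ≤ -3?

The n = 4 shell has l = 0 through 3; check each.
Per l-value: l=3 → 1.
Total orbitals: 1.

1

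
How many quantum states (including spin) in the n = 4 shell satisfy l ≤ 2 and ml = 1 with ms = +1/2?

2

For n = 4, l ranges over 0 … 3.
The (l, ml) pairs meeting l ≤ 2 and ml = 1 give: l=1 → 1; l=2 → 1.
Orbitals: 1 + 1 = 2. With ms fixed to a single value there is one state per orbital, giving 2 states.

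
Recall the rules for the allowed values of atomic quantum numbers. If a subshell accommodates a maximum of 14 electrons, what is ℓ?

ℓ = 3

2(2ℓ+1) = 14 ⇒ 2ℓ+1 = 7 ⇒ ℓ = 3.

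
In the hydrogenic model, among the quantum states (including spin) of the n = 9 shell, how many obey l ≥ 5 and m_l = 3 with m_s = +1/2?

4

Contributions: l=5 → 1; l=6 → 1; l=7 → 1; l=8 → 1.
Orbitals: 1 + 1 + 1 + 1 = 4. With m_s fixed to a single value there is one state per orbital, giving 4 states.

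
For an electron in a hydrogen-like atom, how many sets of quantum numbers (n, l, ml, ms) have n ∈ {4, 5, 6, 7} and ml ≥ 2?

68

For each n in the range, tally the orbitals obeying ml ≥ 2:
n=4 → 3; n=5 → 6; n=6 → 10; n=7 → 15.
Orbitals: 3 + 6 + 10 + 15 = 34. Including both spin states (ms = ±1/2) gives 2 × 34 = 68 states.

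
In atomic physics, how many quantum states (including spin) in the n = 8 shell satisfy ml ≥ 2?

For n = 8, l ranges over 0 … 7.
The (l, ml) pairs meeting ml ≥ 2 give: l=2 → 1; l=3 → 2; l=4 → 3; l=5 → 4; l=6 → 5; l=7 → 6.
Orbitals: 1 + 2 + 3 + 4 + 5 + 6 = 21. Each orbital carries two spin states, so 21 × 2 = 42 states.

42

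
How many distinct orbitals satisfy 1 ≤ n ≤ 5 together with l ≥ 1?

Work shell by shell — for each n, count the (l, ml) pairs that satisfy l ≥ 1:
n=2 → 3; n=3 → 8; n=4 → 15; n=5 → 24.
Total orbitals: 3 + 8 + 15 + 24 = 50.

50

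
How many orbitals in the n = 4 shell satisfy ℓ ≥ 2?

With n = 4 the allowed ℓ are 0, 1, …, 3.
Orbitals with ℓ ≥ 2, by ℓ: ℓ=2 → 5; ℓ=3 → 7.
Total orbitals: 5 + 7 = 12.

12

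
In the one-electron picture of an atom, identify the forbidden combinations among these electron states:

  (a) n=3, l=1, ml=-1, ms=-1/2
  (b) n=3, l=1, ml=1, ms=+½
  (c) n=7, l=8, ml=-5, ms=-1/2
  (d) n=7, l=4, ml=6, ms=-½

(c) and (d)

(c) has l = 8 ≥ n = 7, violating 0 ≤ l ≤ n−1.
(d) has |ml| = 6 > l = 4, violating −l ≤ ml ≤ l.
The remaining sets (a), (b) satisfy all four rules.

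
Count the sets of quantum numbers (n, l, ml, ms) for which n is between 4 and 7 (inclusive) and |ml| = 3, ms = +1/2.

Go shell by shell, enumerating (l, ml) with |ml| = 3:
n=4 → 2; n=5 → 4; n=6 → 6; n=7 → 8.
Orbitals: 2 + 4 + 6 + 8 = 20. With ms fixed to +1/2 there is one state per orbital, so 20 states.

20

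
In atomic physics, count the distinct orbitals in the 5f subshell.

A subshell has 2ℓ+1 orbitals; with ℓ = 3, that's 7.

7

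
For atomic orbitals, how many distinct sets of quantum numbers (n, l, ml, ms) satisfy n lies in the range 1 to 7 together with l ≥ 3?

Count contributing orbitals for each principal shell:
n=4 → 7; n=5 → 16; n=6 → 27; n=7 → 40.
Orbitals: 7 + 16 + 27 + 40 = 90. Including both spin states (ms = ±1/2) gives 2 × 90 = 180 states.

180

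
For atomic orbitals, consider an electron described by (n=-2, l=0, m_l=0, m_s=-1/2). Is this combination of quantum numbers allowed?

The principal quantum number must be a positive integer (n ≥ 1), but here n = -2.

No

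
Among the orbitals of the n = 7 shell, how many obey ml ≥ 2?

Go through l = 0, …, 6 (the values permitted for n = 7).
Orbitals with ml ≥ 2, by l: l=2 → 1; l=3 → 2; l=4 → 3; l=5 → 4; l=6 → 5.
Total orbitals: 1 + 2 + 3 + 4 + 5 = 15.

15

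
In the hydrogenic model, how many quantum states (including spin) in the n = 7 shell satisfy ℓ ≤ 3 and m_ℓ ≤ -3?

For n = 7, ℓ ranges over 0 … 6.
The (ℓ, m_ℓ) pairs meeting ℓ ≤ 3 and m_ℓ ≤ -3 give: ℓ=3 → 1.
Orbitals: 1. Each orbital carries two spin states, so 1 × 2 = 2 states.

2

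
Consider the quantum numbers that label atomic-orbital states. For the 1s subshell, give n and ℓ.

The leading integer gives n = 1; the letter 's' means ℓ = 0.

n = 1, ℓ = 0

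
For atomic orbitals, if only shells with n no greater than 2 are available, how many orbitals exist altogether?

5

Total orbitals = 1² + 2² = 5.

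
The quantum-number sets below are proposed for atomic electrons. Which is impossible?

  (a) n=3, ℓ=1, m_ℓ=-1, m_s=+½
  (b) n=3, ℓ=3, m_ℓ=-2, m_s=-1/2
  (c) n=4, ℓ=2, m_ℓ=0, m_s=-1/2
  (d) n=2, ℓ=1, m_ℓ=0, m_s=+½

(b) has ℓ = 3 ≥ n = 3, violating 0 ≤ ℓ ≤ n−1.
The remaining sets (a), (c), (d) satisfy all four rules.

(b)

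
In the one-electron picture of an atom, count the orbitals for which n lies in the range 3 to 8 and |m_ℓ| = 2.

42

Go shell by shell, enumerating (ℓ, m_ℓ) with |m_ℓ| = 2:
n=3 → 2; n=4 → 4; n=5 → 6; n=6 → 8; n=7 → 10; n=8 → 12.
Total orbitals: 2 + 4 + 6 + 8 + 10 + 12 = 42.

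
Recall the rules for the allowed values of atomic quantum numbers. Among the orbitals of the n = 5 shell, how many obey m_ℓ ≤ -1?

10

With n = 5 the allowed ℓ are 0, 1, …, 4.
Orbitals with m_ℓ ≤ -1, by ℓ: ℓ=1 → 1; ℓ=2 → 2; ℓ=3 → 3; ℓ=4 → 4.
Total orbitals: 1 + 2 + 3 + 4 = 10.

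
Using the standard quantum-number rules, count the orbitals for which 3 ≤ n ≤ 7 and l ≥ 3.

For each n in the range, tally the orbitals obeying l ≥ 3:
n=4 → 7; n=5 → 16; n=6 → 27; n=7 → 40.
Total orbitals: 7 + 16 + 27 + 40 = 90.

90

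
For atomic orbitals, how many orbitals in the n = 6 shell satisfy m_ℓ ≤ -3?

6

For n = 6, ℓ ranges over 0 … 5.
Orbitals with m_ℓ ≤ -3, by ℓ: ℓ=3 → 1; ℓ=4 → 2; ℓ=5 → 3.
Total orbitals: 1 + 2 + 3 = 6.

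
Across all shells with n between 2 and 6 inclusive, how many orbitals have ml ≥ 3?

Per-shell orbital counts meeting the constraint:
n=4 → 1; n=5 → 3; n=6 → 6.
Total orbitals: 1 + 3 + 6 = 10.

10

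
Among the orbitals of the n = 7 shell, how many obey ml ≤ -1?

21

For n = 7, l ranges over 0 … 6.
Per l-value: l=1 → 1; l=2 → 2; l=3 → 3; l=4 → 4; l=5 → 5; l=6 → 6.
Total orbitals: 1 + 2 + 3 + 4 + 5 + 6 = 21.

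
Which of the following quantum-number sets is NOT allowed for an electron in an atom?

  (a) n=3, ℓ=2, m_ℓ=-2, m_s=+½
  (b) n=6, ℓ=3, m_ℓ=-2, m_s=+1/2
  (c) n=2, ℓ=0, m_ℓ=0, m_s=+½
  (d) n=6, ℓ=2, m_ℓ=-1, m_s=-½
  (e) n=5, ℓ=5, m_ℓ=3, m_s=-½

(e) has ℓ = 5 ≥ n = 5, violating 0 ≤ ℓ ≤ n−1.
The remaining sets (a), (b), (c), (d) satisfy all four rules.

(e)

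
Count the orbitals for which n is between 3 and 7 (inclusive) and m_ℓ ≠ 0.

110

Treat each shell separately and count matching orbitals:
n=3 → 6; n=4 → 12; n=5 → 20; n=6 → 30; n=7 → 42.
Total orbitals: 6 + 12 + 20 + 30 + 42 = 110.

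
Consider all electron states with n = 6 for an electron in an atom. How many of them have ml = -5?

2

Orbitals with ml = -5, by l: l=5 → 1.
Orbitals: 1. Each orbital carries two spin states, so 1 × 2 = 2 states.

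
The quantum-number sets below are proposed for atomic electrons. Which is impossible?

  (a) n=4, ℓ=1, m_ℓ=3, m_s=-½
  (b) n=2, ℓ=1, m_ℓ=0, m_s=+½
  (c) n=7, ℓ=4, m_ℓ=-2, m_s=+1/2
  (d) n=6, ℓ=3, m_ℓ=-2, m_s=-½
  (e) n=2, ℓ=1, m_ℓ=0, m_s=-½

(a) has |m_ℓ| = 3 > ℓ = 1, violating −ℓ ≤ m_ℓ ≤ ℓ.
The remaining sets (b), (c), (d), (e) satisfy all four rules.

(a)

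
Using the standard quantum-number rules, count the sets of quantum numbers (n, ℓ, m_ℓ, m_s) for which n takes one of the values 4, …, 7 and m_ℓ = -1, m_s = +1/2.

Treat each shell separately and count matching orbitals:
n=4 → 3; n=5 → 4; n=6 → 5; n=7 → 6.
Orbitals: 3 + 4 + 5 + 6 = 18. With m_s fixed to +1/2 there is one state per orbital, so 18 states.

18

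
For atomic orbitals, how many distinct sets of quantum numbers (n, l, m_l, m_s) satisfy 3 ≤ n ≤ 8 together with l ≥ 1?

Work shell by shell — for each n, count the (l, m_l) pairs that satisfy l ≥ 1:
n=3 → 8; n=4 → 15; n=5 → 24; n=6 → 35; n=7 → 48; n=8 → 63.
Orbitals: 8 + 15 + 24 + 35 + 48 + 63 = 193. Including both spin states (m_s = ±1/2) gives 2 × 193 = 386 states.

386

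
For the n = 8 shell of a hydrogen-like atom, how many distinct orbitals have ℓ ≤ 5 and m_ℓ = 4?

2

With n = 8 the allowed ℓ are 0, 1, …, 7.
The (ℓ, m_ℓ) pairs meeting ℓ ≤ 5 and m_ℓ = 4 give: ℓ=4 → 1; ℓ=5 → 1.
Total orbitals: 1 + 1 = 2.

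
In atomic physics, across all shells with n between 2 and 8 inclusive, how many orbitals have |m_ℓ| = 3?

Work shell by shell — for each n, count the (ℓ, m_ℓ) pairs that satisfy |m_ℓ| = 3:
n=4 → 2; n=5 → 4; n=6 → 6; n=7 → 8; n=8 → 10.
Total orbitals: 2 + 4 + 6 + 8 + 10 = 30.

30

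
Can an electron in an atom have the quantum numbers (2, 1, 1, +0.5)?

Valid

n = 2 is a positive integer. l = 1 satisfies 0 ≤ l ≤ n−1 = 1. ml = 1 lies in the range −l … +l (here −1 … 1). ms = +1/2 is one of ±1/2.
All four constraints are satisfied.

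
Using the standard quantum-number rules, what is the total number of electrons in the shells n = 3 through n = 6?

172

Shell n has n² orbitals: 3²=9 + 4²=16 + 5²=25 + 6²=36 = 86 orbitals.
Two spin states per orbital: 2 × 86 = 172 electrons.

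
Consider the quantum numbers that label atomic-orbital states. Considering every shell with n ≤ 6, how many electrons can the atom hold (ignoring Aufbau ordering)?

Total orbitals = 1² + 2² + 3² + 4² + 5² + 6² = 91. Doubling for spin gives 182 electrons.

182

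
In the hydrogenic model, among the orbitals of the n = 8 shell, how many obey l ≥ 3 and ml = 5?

3

Go through l = 0, …, 7 (the values permitted for n = 8).
The (l, ml) pairs meeting l ≥ 3 and ml = 5 give: l=5 → 1; l=6 → 1; l=7 → 1.
Total orbitals: 1 + 1 + 1 = 3.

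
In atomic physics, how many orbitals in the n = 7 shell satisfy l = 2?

The n = 7 shell has l = 0 through 6; check each.
Per l-value: l=2 → 5.
Total orbitals: 5.

5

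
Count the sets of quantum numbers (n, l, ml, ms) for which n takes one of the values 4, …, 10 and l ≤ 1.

56

Per-shell orbital counts meeting the constraint:
n=4 → 4; n=5 → 4; n=6 → 4; n=7 → 4; n=8 → 4; n=9 → 4; n=10 → 4.
Orbitals: 4 + 4 + 4 + 4 + 4 + 4 + 4 = 28. Including both spin states (ms = ±1/2) gives 2 × 28 = 56 states.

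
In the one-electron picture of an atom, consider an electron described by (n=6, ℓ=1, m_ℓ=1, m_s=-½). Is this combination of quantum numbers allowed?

n = 6 is a positive integer. ℓ = 1 satisfies 0 ≤ ℓ ≤ n−1 = 5. m_ℓ = 1 lies in the range −ℓ … +ℓ (here −1 … 1). m_s = -1/2 is one of ±1/2.
All four constraints are satisfied.

Valid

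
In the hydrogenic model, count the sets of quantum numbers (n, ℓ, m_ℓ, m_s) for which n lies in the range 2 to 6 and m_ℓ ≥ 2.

40

Go shell by shell, enumerating (ℓ, m_ℓ) with m_ℓ ≥ 2:
n=3 → 1; n=4 → 3; n=5 → 6; n=6 → 10.
Orbitals: 1 + 3 + 6 + 10 = 20. Including both spin states (m_s = ±1/2) gives 2 × 20 = 40 states.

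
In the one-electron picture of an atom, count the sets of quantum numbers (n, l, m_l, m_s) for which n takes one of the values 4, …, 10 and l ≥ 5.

410

Per-shell orbital counts meeting the constraint:
n=6 → 11; n=7 → 24; n=8 → 39; n=9 → 56; n=10 → 75.
Orbitals: 11 + 24 + 39 + 56 + 75 = 205. Including both spin states (m_s = ±1/2) gives 2 × 205 = 410 states.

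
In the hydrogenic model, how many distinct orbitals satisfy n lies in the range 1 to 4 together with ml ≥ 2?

Count contributing orbitals for each principal shell:
n=3 → 1; n=4 → 3.
Total orbitals: 1 + 3 = 4.

4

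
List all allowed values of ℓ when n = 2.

ℓ is an integer with 0 ≤ ℓ ≤ n−1, so for n = 2: ℓ = 0, 1.

0, 1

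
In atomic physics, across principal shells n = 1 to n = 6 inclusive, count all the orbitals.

Shell n has n² orbitals: 1²=1 + 2²=4 + 3²=9 + 4²=16 + 5²=25 + 6²=36 = 91 orbitals.

91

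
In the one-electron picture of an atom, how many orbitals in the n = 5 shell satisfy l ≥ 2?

For n = 5, l ranges over 0 … 4.
The (l, ml) pairs meeting l ≥ 2 give: l=2 → 5; l=3 → 7; l=4 → 9.
Total orbitals: 5 + 7 + 9 = 21.

21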